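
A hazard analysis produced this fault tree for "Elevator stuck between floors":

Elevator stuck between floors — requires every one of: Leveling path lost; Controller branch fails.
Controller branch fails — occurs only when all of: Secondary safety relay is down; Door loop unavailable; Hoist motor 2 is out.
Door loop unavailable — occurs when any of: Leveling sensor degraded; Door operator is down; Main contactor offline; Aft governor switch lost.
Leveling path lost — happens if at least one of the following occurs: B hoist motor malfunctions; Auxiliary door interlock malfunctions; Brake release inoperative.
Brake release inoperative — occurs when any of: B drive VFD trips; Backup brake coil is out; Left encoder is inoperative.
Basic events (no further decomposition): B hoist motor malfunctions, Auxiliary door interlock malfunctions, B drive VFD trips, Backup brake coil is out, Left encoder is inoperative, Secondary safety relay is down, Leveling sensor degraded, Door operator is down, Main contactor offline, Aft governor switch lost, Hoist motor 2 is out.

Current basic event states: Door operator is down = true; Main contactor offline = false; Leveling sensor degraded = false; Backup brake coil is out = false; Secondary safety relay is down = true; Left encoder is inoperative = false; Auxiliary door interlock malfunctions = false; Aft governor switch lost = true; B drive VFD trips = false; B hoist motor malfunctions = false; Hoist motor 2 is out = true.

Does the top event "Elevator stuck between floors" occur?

No

Brake release inoperative [OR]: B drive VFD trips=not, Backup brake coil is out=not, Left encoder is inoperative=not → no input occurs → does not occur.
Leveling path lost [OR]: B hoist motor malfunctions=not, Auxiliary door interlock malfunctions=not, Brake release inoperative=not → no input occurs → does not occur.
Door loop unavailable [OR]: Leveling sensor degraded=not, Door operator is down=occurs, Main contactor offline=not, Aft governor switch lost=occurs → at least one input occurs → occurs.
Controller branch fails [AND]: Secondary safety relay is down=occurs, Door loop unavailable=occurs, Hoist motor 2 is out=occurs → all inputs occur → occurs.
Elevator stuck between floors [AND]: Leveling path lost=not, Controller branch fails=occurs → not all inputs occur → does not occur.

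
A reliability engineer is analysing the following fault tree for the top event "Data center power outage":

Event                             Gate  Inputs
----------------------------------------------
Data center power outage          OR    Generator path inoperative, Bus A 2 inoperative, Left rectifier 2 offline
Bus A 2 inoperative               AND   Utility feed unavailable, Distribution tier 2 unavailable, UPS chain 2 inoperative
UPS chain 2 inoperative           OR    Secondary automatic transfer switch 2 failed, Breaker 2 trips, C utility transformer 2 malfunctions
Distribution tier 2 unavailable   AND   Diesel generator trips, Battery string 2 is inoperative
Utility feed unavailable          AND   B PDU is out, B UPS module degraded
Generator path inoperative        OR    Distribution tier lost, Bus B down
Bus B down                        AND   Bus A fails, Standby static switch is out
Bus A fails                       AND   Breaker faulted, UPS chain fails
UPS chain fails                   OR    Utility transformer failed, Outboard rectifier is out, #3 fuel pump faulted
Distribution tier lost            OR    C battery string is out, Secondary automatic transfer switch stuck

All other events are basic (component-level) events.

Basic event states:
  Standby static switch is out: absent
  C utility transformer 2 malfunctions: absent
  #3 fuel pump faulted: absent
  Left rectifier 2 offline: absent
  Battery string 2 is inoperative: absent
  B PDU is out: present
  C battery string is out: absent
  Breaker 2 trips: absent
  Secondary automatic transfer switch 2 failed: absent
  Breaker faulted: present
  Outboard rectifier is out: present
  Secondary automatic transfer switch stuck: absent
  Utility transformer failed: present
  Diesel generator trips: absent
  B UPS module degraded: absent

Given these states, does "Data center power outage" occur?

Distribution tier lost [OR]: C battery string is out=not, Secondary automatic transfer switch stuck=not → no input occurs → does not occur.
UPS chain fails [OR]: Utility transformer failed=occurs, Outboard rectifier is out=occurs, #3 fuel pump faulted=not → at least one input occurs → occurs.
Bus A fails [AND]: Breaker faulted=occurs, UPS chain fails=occurs → all inputs occur → occurs.
Bus B down [AND]: Bus A fails=occurs, Standby static switch is out=not → not all inputs occur → does not occur.
Generator path inoperative [OR]: Distribution tier lost=not, Bus B down=not → no input occurs → does not occur.
Utility feed unavailable [AND]: B PDU is out=occurs, B UPS module degraded=not → not all inputs occur → does not occur.
Distribution tier 2 unavailable [AND]: Diesel generator trips=not, Battery string 2 is inoperative=not → not all inputs occur → does not occur.
UPS chain 2 inoperative [OR]: Secondary automatic transfer switch 2 failed=not, Breaker 2 trips=not, C utility transformer 2 malfunctions=not → no input occurs → does not occur.
Bus A 2 inoperative [AND]: Utility feed unavailable=not, Distribution tier 2 unavailable=not, UPS chain 2 inoperative=not → not all inputs occur → does not occur.
Data center power outage [OR]: Generator path inoperative=not, Bus A 2 inoperative=not, Left rectifier 2 offline=not → no input occurs → does not occur.

No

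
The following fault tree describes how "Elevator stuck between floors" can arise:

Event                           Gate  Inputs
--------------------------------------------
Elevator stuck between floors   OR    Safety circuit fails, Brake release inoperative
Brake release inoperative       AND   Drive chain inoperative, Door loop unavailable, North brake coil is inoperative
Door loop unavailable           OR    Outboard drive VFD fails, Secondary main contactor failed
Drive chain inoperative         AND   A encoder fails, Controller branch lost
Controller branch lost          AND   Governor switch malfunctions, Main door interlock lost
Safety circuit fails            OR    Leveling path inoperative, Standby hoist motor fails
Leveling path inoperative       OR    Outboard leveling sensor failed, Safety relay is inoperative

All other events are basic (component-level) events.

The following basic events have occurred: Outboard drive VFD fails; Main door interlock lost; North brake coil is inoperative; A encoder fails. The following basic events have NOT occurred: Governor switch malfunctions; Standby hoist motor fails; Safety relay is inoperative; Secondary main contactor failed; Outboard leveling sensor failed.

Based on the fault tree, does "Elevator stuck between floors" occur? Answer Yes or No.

Leveling path inoperative [OR]: Outboard leveling sensor failed=not, Safety relay is inoperative=not → no input occurs → does not occur.
Safety circuit fails [OR]: Leveling path inoperative=not, Standby hoist motor fails=not → no input occurs → does not occur.
Controller branch lost [AND]: Governor switch malfunctions=not, Main door interlock lost=occurs → not all inputs occur → does not occur.
Drive chain inoperative [AND]: A encoder fails=occurs, Controller branch lost=not → not all inputs occur → does not occur.
Door loop unavailable [OR]: Outboard drive VFD fails=occurs, Secondary main contactor failed=not → at least one input occurs → occurs.
Brake release inoperative [AND]: Drive chain inoperative=not, Door loop unavailable=occurs, North brake coil is inoperative=occurs → not all inputs occur → does not occur.
Elevator stuck between floors [OR]: Safety circuit fails=not, Brake release inoperative=not → no input occurs → does not occur.

No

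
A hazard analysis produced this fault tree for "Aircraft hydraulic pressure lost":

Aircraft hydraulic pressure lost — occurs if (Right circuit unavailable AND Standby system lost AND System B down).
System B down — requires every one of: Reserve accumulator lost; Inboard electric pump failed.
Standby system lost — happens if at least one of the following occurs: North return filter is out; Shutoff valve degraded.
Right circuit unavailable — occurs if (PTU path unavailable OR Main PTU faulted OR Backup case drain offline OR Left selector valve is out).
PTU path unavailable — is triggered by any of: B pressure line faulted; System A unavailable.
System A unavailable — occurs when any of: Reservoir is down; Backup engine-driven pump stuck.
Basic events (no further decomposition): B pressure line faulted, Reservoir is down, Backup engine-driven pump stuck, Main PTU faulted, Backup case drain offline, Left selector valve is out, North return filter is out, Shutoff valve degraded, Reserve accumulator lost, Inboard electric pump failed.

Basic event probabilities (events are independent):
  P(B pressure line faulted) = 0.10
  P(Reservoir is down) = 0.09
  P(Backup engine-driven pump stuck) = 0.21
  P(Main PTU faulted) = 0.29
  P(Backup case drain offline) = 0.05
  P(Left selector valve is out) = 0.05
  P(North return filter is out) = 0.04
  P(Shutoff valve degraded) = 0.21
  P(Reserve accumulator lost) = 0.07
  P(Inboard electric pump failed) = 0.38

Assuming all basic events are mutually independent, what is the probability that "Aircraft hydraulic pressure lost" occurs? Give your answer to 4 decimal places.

0.0038

P(System A unavailable) [OR] = 1 − (1−0.09) × (1−0.21) = 0.281100
P(PTU path unavailable) [OR] = 1 − (1−0.10) × (1−0.281100) = 0.352990
P(Right circuit unavailable) [OR] = 1 − (1−0.352990) × (1−0.29) × (1−0.05) × (1−0.05) = 0.585412
P(Standby system lost) [OR] = 1 − (1−0.04) × (1−0.21) = 0.241600
P(System B down) [AND] = 0.07 × 0.38 = 0.026600
P(Aircraft hydraulic pressure lost) [AND] = 0.585412 × 0.241600 × 0.026600 = 0.003762
Rounded to 4 decimal places: P(Aircraft hydraulic pressure lost) ≈ 0.0038.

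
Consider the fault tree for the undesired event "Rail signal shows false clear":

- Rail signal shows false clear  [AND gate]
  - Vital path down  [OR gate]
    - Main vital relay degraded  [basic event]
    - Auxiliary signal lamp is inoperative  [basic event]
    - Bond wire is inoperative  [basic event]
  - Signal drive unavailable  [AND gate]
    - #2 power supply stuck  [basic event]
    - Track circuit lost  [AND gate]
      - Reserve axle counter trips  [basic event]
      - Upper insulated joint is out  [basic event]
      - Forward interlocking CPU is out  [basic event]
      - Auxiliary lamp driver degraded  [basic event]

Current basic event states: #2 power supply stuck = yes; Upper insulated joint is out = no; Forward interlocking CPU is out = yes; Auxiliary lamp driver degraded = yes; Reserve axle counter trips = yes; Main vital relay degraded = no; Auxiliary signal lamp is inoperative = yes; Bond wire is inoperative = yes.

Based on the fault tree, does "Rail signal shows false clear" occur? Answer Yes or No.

Vital path down [OR]: Main vital relay degraded=not, Auxiliary signal lamp is inoperative=occurs, Bond wire is inoperative=occurs → at least one input occurs → occurs.
Track circuit lost [AND]: Reserve axle counter trips=occurs, Upper insulated joint is out=not, Forward interlocking CPU is out=occurs, Auxiliary lamp driver degraded=occurs → not all inputs occur → does not occur.
Signal drive unavailable [AND]: #2 power supply stuck=occurs, Track circuit lost=not → not all inputs occur → does not occur.
Rail signal shows false clear [AND]: Vital path down=occurs, Signal drive unavailable=not → not all inputs occur → does not occur.

No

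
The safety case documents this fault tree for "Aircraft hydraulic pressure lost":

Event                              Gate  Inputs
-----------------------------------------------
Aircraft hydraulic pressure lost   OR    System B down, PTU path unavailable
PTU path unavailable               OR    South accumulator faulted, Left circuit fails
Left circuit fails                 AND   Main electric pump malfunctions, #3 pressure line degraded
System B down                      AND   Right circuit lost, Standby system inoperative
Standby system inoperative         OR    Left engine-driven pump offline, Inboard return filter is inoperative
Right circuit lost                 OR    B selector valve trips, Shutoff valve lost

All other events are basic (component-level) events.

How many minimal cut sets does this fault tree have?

6

Right circuit lost [OR]: union of children's cut sets → 2 cut set(s).
Standby system inoperative [OR]: union of children's cut sets → 2 cut set(s).
System B down [AND]: one cut set from each child combined → 2 × 2 = 4 cut set(s).
Left circuit fails [AND]: one cut set from each child combined → 1 × 1 = 1 cut set(s).
PTU path unavailable [OR]: union of children's cut sets → 2 cut set(s).
Aircraft hydraulic pressure lost [OR]: union of children's cut sets → 6 cut set(s).
Minimal cut sets: {B selector valve trips, Left engine-driven pump offline}; {B selector valve trips, Inboard return filter is inoperative}; {Left engine-driven pump offline, Shutoff valve lost}; {Inboard return filter is inoperative, Shutoff valve lost}; {South accumulator faulted}; {#3 pressure line degraded, Main electric pump malfunctions}.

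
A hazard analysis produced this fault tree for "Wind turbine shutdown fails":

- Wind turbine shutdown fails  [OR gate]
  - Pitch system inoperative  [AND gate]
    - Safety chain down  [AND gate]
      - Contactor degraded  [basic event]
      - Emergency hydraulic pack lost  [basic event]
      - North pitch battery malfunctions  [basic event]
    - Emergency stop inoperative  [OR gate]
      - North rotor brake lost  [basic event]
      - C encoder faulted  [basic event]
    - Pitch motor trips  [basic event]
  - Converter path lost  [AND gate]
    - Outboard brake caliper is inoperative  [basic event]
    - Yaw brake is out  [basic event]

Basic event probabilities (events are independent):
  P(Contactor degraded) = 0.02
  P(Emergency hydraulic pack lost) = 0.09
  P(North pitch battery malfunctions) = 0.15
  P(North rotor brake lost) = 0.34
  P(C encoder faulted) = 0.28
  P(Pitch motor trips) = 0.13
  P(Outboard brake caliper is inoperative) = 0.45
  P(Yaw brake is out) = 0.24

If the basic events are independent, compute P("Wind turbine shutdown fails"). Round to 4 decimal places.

P(Safety chain down) [AND] = 0.02 × 0.09 × 0.15 = 0.000270
P(Emergency stop inoperative) [OR] = 1 − (1−0.34) × (1−0.28) = 0.524800
P(Pitch system inoperative) [AND] = 0.000270 × 0.524800 × 0.13 = 0.000018
P(Converter path lost) [AND] = 0.45 × 0.24 = 0.108000
P(Wind turbine shutdown fails) [OR] = 1 − (1−0.000018) × (1−0.108000) = 0.108016
Rounded to 4 decimal places: P(Wind turbine shutdown fails) ≈ 0.1080.

0.1080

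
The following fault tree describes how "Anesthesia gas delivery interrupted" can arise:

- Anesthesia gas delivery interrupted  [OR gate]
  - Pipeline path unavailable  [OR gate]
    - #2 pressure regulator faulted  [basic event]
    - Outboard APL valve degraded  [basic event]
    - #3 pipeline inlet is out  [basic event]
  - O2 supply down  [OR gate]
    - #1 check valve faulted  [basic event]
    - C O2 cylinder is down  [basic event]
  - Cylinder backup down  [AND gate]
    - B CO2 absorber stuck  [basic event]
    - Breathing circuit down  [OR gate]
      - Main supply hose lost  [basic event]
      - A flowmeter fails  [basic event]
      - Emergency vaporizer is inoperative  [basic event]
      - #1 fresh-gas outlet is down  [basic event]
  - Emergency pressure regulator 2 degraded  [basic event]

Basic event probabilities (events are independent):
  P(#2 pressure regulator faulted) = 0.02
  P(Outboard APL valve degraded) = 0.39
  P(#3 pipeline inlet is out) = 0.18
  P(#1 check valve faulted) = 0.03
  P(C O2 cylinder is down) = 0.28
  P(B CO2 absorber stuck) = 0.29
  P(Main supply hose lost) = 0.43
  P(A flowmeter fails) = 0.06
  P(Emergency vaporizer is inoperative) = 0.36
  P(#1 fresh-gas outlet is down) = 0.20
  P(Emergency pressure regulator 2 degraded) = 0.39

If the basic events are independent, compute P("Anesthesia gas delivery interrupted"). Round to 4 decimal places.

0.8351

P(Pipeline path unavailable) [OR] = 1 − (1−0.02) × (1−0.39) × (1−0.18) = 0.509804
P(O2 supply down) [OR] = 1 − (1−0.03) × (1−0.28) = 0.301600
P(Breathing circuit down) [OR] = 1 − (1−0.43) × (1−0.06) × (1−0.36) × (1−0.20) = 0.725670
P(Cylinder backup down) [AND] = 0.29 × 0.725670 = 0.210444
P(Anesthesia gas delivery interrupted) [OR] = 1 − (1−0.509804) × (1−0.301600) × (1−0.210444) × (1−0.39) = 0.835113
Rounded to 4 decimal places: P(Anesthesia gas delivery interrupted) ≈ 0.8351.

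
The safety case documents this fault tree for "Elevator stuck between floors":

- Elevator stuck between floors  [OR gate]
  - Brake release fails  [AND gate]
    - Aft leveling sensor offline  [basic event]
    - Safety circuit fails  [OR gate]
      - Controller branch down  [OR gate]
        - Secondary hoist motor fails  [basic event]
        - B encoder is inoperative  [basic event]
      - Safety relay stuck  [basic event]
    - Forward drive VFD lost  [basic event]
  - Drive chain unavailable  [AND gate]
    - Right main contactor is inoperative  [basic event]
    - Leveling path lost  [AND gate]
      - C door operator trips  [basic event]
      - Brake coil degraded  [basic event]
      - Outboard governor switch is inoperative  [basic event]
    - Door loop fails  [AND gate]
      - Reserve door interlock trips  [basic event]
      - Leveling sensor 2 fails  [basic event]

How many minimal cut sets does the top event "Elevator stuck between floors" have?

Controller branch down [OR]: union of children's cut sets → 2 cut set(s).
Safety circuit fails [OR]: union of children's cut sets → 3 cut set(s).
Brake release fails [AND]: one cut set from each child combined → 1 × 3 × 1 = 3 cut set(s).
Leveling path lost [AND]: one cut set from each child combined → 1 × 1 × 1 = 1 cut set(s).
Door loop fails [AND]: one cut set from each child combined → 1 × 1 = 1 cut set(s).
Drive chain unavailable [AND]: one cut set from each child combined → 1 × 1 × 1 = 1 cut set(s).
Elevator stuck between floors [OR]: union of children's cut sets → 4 cut set(s).
Minimal cut sets: {Aft leveling sensor offline, Forward drive VFD lost, Secondary hoist motor fails}; {Aft leveling sensor offline, B encoder is inoperative, Forward drive VFD lost}; {Aft leveling sensor offline, Forward drive VFD lost, Safety relay stuck}; {Brake coil degraded, C door operator trips, Leveling sensor 2 fails, Outboard governor switch is inoperative, Reserve door interlock trips, Right main contactor is inoperative}.

4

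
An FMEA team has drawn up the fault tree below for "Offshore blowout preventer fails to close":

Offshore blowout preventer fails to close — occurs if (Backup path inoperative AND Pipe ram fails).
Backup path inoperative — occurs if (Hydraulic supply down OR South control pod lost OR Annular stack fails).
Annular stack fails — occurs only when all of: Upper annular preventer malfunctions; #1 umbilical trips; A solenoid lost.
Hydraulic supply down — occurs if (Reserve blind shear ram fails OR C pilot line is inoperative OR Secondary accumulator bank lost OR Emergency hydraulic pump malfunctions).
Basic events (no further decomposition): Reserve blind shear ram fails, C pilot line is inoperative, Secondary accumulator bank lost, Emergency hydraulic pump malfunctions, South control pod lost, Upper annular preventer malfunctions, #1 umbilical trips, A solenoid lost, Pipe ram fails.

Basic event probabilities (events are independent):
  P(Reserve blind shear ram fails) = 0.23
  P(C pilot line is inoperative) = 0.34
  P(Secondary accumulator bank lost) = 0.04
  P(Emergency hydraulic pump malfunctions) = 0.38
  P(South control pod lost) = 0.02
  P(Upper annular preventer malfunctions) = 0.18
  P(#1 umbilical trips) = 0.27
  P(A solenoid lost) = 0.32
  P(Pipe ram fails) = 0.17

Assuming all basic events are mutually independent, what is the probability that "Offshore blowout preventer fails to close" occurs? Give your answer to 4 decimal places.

P(Hydraulic supply down) [OR] = 1 − (1−0.23) × (1−0.34) × (1−0.04) × (1−0.38) = 0.697519
P(Annular stack fails) [AND] = 0.18 × 0.27 × 0.32 = 0.015552
P(Backup path inoperative) [OR] = 1 − (1−0.697519) × (1−0.02) × (1−0.015552) = 0.708179
P(Offshore blowout preventer fails to close) [AND] = 0.708179 × 0.17 = 0.120390
Rounded to 4 decimal places: P(Offshore blowout preventer fails to close) ≈ 0.1204.

0.1204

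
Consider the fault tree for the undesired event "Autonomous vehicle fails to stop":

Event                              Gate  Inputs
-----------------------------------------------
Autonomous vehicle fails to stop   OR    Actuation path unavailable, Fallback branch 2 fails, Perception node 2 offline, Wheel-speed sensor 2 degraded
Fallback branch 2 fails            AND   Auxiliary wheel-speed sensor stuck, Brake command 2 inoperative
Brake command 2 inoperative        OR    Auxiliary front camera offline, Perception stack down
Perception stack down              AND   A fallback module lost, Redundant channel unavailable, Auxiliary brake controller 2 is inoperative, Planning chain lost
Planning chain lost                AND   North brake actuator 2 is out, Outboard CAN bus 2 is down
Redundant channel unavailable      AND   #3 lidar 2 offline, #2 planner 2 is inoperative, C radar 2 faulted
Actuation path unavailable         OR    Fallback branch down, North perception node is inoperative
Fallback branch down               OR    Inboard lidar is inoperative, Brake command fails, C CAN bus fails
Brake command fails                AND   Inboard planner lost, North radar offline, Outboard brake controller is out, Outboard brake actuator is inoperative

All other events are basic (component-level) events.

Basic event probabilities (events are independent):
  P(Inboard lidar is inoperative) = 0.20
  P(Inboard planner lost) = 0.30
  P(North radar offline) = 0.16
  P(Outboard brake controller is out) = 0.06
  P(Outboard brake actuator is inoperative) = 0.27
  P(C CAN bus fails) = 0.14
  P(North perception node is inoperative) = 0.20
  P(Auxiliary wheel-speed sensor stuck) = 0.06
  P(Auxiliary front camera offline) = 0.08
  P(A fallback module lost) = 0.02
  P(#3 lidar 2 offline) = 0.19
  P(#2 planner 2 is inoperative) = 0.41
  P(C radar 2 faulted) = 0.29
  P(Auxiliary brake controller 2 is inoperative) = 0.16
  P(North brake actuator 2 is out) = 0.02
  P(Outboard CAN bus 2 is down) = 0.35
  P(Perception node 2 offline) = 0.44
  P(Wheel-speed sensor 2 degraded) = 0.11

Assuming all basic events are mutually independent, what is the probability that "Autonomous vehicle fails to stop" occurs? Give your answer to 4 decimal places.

0.7272

P(Brake command fails) [AND] = 0.30 × 0.16 × 0.06 × 0.27 = 0.000778
P(Fallback branch down) [OR] = 1 − (1−0.20) × (1−0.000778) × (1−0.14) = 0.312535
P(Actuation path unavailable) [OR] = 1 − (1−0.312535) × (1−0.20) = 0.450028
P(Redundant channel unavailable) [AND] = 0.19 × 0.41 × 0.29 = 0.022591
P(Planning chain lost) [AND] = 0.02 × 0.35 = 0.007000
P(Perception stack down) [AND] = 0.02 × 0.022591 × 0.16 × 0.007000 = 0.000001
P(Brake command 2 inoperative) [OR] = 1 − (1−0.08) × (1−0.000001) = 0.080001
P(Fallback branch 2 fails) [AND] = 0.06 × 0.080001 = 0.004800
P(Autonomous vehicle fails to stop) [OR] = 1 − (1−0.450028) × (1−0.004800) × (1−0.44) × (1−0.11) = 0.727210
Rounded to 4 decimal places: P(Autonomous vehicle fails to stop) ≈ 0.7272.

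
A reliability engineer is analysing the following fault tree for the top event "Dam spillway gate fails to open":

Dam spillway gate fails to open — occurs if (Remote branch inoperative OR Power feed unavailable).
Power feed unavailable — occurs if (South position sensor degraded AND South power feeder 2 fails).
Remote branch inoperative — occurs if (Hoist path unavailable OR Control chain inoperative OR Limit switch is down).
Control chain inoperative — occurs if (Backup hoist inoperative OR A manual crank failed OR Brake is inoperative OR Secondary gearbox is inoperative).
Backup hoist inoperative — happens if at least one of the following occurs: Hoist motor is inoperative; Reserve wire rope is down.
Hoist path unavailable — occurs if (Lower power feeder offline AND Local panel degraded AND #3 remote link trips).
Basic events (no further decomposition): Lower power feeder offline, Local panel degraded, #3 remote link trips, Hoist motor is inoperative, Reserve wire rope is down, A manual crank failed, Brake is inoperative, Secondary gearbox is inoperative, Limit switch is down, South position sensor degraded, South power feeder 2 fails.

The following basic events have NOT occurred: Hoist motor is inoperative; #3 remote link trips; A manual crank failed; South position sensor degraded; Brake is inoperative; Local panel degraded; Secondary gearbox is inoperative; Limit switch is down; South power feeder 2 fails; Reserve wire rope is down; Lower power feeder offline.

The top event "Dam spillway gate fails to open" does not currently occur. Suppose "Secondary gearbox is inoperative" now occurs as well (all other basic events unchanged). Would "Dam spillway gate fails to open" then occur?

Yes

Counterfactual: set "Secondary gearbox is inoperative" to occurred.
Hoist path unavailable [AND]: Lower power feeder offline=not, Local panel degraded=not, #3 remote link trips=not → not all inputs occur → does not occur.
Backup hoist inoperative [OR]: Hoist motor is inoperative=not, Reserve wire rope is down=not → no input occurs → does not occur.
Control chain inoperative [OR]: Backup hoist inoperative=not, A manual crank failed=not, Brake is inoperative=not, Secondary gearbox is inoperative=occurs → at least one input occurs → occurs.
Remote branch inoperative [OR]: Hoist path unavailable=not, Control chain inoperative=occurs, Limit switch is down=not → at least one input occurs → occurs.
Power feed unavailable [AND]: South position sensor degraded=not, South power feeder 2 fails=not → not all inputs occur → does not occur.
Dam spillway gate fails to open [OR]: Remote branch inoperative=occurs, Power feed unavailable=not → at least one input occurs → occurs.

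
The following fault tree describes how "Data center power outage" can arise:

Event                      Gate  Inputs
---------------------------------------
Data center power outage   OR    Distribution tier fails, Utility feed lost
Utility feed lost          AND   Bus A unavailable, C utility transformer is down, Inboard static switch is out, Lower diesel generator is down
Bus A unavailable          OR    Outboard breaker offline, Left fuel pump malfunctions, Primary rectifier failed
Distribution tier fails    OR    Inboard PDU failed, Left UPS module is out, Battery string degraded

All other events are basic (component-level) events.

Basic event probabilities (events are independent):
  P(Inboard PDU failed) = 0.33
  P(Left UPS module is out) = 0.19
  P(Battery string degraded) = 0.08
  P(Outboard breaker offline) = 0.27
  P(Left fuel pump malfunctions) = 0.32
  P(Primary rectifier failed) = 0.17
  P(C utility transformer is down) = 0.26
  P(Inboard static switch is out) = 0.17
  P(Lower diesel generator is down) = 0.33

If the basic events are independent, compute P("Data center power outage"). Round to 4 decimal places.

P(Distribution tier fails) [OR] = 1 − (1−0.33) × (1−0.19) × (1−0.08) = 0.500716
P(Bus A unavailable) [OR] = 1 − (1−0.27) × (1−0.32) × (1−0.17) = 0.587988
P(Utility feed lost) [AND] = 0.587988 × 0.26 × 0.17 × 0.33 = 0.008576
P(Data center power outage) [OR] = 1 − (1−0.500716) × (1−0.008576) = 0.504998
Rounded to 4 decimal places: P(Data center power outage) ≈ 0.5050.

0.5050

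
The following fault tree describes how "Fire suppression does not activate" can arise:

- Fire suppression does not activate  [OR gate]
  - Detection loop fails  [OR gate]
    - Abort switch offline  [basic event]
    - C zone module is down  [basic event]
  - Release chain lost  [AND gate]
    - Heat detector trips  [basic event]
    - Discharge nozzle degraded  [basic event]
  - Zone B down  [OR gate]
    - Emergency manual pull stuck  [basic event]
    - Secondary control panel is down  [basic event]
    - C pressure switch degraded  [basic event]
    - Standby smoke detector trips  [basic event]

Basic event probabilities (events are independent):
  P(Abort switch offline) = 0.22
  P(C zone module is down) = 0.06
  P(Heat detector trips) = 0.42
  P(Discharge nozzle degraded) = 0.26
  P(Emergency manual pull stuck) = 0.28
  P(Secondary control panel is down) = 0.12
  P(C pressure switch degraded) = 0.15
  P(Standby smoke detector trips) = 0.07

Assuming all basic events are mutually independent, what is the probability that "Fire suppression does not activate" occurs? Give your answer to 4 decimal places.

0.6729

P(Detection loop fails) [OR] = 1 − (1−0.22) × (1−0.06) = 0.266800
P(Release chain lost) [AND] = 0.42 × 0.26 = 0.109200
P(Zone B down) [OR] = 1 − (1−0.28) × (1−0.12) × (1−0.15) × (1−0.07) = 0.499139
P(Fire suppression does not activate) [OR] = 1 − (1−0.266800) × (1−0.109200) × (1−0.499139) = 0.672870
Rounded to 4 decimal places: P(Fire suppression does not activate) ≈ 0.6729.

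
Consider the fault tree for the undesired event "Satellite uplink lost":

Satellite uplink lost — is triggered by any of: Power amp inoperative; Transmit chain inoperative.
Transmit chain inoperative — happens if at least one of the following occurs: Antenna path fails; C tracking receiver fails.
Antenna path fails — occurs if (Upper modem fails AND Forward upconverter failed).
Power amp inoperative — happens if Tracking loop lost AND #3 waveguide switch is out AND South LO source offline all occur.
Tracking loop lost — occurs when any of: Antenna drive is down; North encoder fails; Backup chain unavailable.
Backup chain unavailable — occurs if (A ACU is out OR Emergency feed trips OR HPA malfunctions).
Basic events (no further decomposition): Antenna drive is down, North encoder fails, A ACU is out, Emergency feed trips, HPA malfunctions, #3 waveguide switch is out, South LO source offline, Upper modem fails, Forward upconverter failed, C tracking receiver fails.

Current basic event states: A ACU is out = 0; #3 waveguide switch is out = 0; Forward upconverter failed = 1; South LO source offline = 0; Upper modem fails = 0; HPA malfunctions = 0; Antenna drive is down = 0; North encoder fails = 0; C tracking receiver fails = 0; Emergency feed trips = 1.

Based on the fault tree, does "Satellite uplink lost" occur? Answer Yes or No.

Backup chain unavailable [OR]: A ACU is out=not, Emergency feed trips=occurs, HPA malfunctions=not → at least one input occurs → occurs.
Tracking loop lost [OR]: Antenna drive is down=not, North encoder fails=not, Backup chain unavailable=occurs → at least one input occurs → occurs.
Power amp inoperative [AND]: Tracking loop lost=occurs, #3 waveguide switch is out=not, South LO source offline=not → not all inputs occur → does not occur.
Antenna path fails [AND]: Upper modem fails=not, Forward upconverter failed=occurs → not all inputs occur → does not occur.
Transmit chain inoperative [OR]: Antenna path fails=not, C tracking receiver fails=not → no input occurs → does not occur.
Satellite uplink lost [OR]: Power amp inoperative=not, Transmit chain inoperative=not → no input occurs → does not occur.

No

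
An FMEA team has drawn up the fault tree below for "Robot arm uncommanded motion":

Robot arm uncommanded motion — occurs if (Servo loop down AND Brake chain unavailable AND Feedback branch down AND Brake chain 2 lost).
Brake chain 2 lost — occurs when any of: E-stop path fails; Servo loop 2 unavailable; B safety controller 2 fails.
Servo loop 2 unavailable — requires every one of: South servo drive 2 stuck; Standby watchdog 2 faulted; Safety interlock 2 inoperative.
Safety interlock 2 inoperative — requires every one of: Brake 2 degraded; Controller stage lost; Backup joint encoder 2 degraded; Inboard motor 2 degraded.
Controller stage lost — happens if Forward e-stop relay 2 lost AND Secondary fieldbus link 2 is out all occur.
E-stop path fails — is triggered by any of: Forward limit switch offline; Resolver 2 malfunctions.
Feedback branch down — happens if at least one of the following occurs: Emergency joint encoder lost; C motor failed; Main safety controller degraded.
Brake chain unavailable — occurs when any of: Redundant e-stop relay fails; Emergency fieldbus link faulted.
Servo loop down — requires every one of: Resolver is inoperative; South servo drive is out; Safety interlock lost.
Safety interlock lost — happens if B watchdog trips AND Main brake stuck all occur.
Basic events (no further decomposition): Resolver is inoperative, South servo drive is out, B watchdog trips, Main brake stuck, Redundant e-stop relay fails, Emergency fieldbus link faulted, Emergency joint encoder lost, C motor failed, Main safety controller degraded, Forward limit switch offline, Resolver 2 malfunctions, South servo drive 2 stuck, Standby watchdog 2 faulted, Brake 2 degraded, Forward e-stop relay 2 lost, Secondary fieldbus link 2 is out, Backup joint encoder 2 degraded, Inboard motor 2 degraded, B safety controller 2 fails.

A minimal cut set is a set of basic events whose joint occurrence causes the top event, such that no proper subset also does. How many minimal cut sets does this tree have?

Safety interlock lost [AND]: one cut set from each child combined → 1 × 1 = 1 cut set(s).
Servo loop down [AND]: one cut set from each child combined → 1 × 1 × 1 = 1 cut set(s).
Brake chain unavailable [OR]: union of children's cut sets → 2 cut set(s).
Feedback branch down [OR]: union of children's cut sets → 3 cut set(s).
E-stop path fails [OR]: union of children's cut sets → 2 cut set(s).
Controller stage lost [AND]: one cut set from each child combined → 1 × 1 = 1 cut set(s).
Safety interlock 2 inoperative [AND]: one cut set from each child combined → 1 × 1 × 1 × 1 = 1 cut set(s).
Servo loop 2 unavailable [AND]: one cut set from each child combined → 1 × 1 × 1 = 1 cut set(s).
Brake chain 2 lost [OR]: union of children's cut sets → 4 cut set(s).
Robot arm uncommanded motion [AND]: one cut set from each child combined → 1 × 2 × 3 × 4 = 24 cut set(s).

24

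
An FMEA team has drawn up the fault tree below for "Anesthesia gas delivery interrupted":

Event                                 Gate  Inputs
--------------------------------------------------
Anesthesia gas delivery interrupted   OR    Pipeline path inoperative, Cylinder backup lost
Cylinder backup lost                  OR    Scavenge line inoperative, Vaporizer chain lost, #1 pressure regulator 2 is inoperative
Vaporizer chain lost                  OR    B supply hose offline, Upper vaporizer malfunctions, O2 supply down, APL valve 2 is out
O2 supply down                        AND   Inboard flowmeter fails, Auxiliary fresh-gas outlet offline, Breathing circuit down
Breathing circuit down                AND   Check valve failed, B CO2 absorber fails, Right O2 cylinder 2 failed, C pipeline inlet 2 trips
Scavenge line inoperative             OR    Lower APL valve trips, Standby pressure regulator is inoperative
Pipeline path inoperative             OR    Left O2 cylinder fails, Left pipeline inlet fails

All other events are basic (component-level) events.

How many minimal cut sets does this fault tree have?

Pipeline path inoperative [OR]: union of children's cut sets → 2 cut set(s).
Scavenge line inoperative [OR]: union of children's cut sets → 2 cut set(s).
Breathing circuit down [AND]: one cut set from each child combined → 1 × 1 × 1 × 1 = 1 cut set(s).
O2 supply down [AND]: one cut set from each child combined → 1 × 1 × 1 = 1 cut set(s).
Vaporizer chain lost [OR]: union of children's cut sets → 4 cut set(s).
Cylinder backup lost [OR]: union of children's cut sets → 7 cut set(s).
Anesthesia gas delivery interrupted [OR]: union of children's cut sets → 9 cut set(s).
Minimal cut sets: {Left O2 cylinder fails}; {Left pipeline inlet fails}; {Lower APL valve trips}; {Standby pressure regulator is inoperative}; {B supply hose offline}; {Upper vaporizer malfunctions}; {Auxiliary fresh-gas outlet offline, B CO2 absorber fails, C pipeline inlet 2 trips, Check valve failed, Inboard flowmeter fails, Right O2 cylinder 2 failed}; {APL valve 2 is out}; {#1 pressure regulator 2 is inoperative}.

9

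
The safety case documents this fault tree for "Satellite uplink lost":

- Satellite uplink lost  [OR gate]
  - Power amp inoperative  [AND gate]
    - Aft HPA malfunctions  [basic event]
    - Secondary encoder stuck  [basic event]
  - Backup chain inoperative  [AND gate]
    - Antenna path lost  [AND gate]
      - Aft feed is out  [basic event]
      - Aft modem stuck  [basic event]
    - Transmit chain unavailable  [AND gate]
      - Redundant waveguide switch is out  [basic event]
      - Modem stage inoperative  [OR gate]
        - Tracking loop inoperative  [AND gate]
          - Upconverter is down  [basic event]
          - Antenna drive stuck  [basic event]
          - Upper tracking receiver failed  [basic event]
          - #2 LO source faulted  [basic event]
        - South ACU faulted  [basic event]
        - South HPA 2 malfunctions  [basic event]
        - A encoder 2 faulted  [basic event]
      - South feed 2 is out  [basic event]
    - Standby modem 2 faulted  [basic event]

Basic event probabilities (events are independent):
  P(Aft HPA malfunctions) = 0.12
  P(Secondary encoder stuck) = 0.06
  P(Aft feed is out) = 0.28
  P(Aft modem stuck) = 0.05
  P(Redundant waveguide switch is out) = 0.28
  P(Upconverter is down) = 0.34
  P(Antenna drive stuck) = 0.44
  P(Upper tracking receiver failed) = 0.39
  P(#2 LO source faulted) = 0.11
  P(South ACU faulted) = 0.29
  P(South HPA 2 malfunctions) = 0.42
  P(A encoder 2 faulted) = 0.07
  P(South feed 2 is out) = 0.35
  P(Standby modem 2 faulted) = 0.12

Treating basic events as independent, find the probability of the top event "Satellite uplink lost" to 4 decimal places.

P(Power amp inoperative) [AND] = 0.12 × 0.06 = 0.007200
P(Antenna path lost) [AND] = 0.28 × 0.05 = 0.014000
P(Tracking loop inoperative) [AND] = 0.34 × 0.44 × 0.39 × 0.11 = 0.006418
P(Modem stage inoperative) [OR] = 1 − (1−0.006418) × (1−0.29) × (1−0.42) × (1−0.07) = 0.619484
P(Transmit chain unavailable) [AND] = 0.28 × 0.619484 × 0.35 = 0.060709
P(Backup chain inoperative) [AND] = 0.014000 × 0.060709 × 0.12 = 0.000102
P(Satellite uplink lost) [OR] = 1 − (1−0.007200) × (1−0.000102) = 0.007301
Rounded to 4 decimal places: P(Satellite uplink lost) ≈ 0.0073.

0.0073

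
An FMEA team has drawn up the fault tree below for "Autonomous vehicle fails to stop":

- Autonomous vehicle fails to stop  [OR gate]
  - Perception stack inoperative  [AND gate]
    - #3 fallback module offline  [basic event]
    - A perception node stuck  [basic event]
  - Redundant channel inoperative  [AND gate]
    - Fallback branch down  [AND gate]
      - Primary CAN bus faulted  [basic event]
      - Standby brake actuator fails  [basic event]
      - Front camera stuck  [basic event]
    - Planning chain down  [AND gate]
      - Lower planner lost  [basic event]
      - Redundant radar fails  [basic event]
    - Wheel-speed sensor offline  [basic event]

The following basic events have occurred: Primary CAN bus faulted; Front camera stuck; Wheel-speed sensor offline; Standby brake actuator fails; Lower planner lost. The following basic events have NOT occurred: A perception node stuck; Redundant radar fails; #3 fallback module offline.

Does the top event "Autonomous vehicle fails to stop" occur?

No

Perception stack inoperative [AND]: #3 fallback module offline=not, A perception node stuck=not → not all inputs occur → does not occur.
Fallback branch down [AND]: Primary CAN bus faulted=occurs, Standby brake actuator fails=occurs, Front camera stuck=occurs → all inputs occur → occurs.
Planning chain down [AND]: Lower planner lost=occurs, Redundant radar fails=not → not all inputs occur → does not occur.
Redundant channel inoperative [AND]: Fallback branch down=occurs, Planning chain down=not, Wheel-speed sensor offline=occurs → not all inputs occur → does not occur.
Autonomous vehicle fails to stop [OR]: Perception stack inoperative=not, Redundant channel inoperative=not → no input occurs → does not occur.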